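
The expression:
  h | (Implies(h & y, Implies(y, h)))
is always true.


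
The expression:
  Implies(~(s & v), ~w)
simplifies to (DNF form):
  ~w | (s & v)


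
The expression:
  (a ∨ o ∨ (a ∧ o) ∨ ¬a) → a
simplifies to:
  a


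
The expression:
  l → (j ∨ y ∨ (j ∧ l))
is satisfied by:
  {j: True, y: True, l: False}
  {j: True, l: False, y: False}
  {y: True, l: False, j: False}
  {y: False, l: False, j: False}
  {j: True, y: True, l: True}
  {j: True, l: True, y: False}
  {y: True, l: True, j: False}


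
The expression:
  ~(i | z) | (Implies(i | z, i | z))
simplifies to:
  True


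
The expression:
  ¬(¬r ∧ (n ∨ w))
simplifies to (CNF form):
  (r ∨ ¬n) ∧ (r ∨ ¬w)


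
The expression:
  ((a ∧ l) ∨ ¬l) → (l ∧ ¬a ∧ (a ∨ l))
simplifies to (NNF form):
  l ∧ ¬a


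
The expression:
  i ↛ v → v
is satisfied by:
  {v: True, i: False}
  {i: False, v: False}
  {i: True, v: True}


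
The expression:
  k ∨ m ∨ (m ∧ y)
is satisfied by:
  {k: True, m: True}
  {k: True, m: False}
  {m: True, k: False}


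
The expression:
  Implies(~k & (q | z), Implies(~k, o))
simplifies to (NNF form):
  k | o | (~q & ~z)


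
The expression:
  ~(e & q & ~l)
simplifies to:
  l | ~e | ~q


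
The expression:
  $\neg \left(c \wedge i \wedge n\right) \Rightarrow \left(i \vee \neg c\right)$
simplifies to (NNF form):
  $i \vee \neg c$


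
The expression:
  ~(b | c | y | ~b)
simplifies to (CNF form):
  False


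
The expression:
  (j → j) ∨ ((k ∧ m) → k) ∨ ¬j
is always true.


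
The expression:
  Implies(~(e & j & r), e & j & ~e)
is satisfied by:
  {r: True, j: True, e: True}


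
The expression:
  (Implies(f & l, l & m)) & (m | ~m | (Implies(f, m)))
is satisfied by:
  {m: True, l: False, f: False}
  {l: False, f: False, m: False}
  {f: True, m: True, l: False}
  {f: True, l: False, m: False}
  {m: True, l: True, f: False}
  {l: True, m: False, f: False}
  {f: True, l: True, m: True}


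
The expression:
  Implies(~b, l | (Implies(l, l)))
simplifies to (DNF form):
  True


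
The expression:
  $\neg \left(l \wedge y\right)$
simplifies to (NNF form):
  $\neg l \vee \neg y$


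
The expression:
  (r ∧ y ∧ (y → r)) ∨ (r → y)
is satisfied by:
  {y: True, r: False}
  {r: False, y: False}
  {r: True, y: True}


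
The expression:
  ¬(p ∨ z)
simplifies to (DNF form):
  ¬p ∧ ¬z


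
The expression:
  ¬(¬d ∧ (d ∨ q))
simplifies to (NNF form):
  d ∨ ¬q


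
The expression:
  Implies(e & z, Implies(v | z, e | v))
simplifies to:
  True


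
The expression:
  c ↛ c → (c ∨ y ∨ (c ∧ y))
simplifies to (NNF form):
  True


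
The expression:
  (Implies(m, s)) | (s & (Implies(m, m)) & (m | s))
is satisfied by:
  {s: True, m: False}
  {m: False, s: False}
  {m: True, s: True}


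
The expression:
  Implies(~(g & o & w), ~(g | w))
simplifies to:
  (g | ~w) & (o | ~w) & (w | ~g)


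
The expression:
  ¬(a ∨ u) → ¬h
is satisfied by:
  {a: True, u: True, h: False}
  {a: True, h: False, u: False}
  {u: True, h: False, a: False}
  {u: False, h: False, a: False}
  {a: True, u: True, h: True}
  {a: True, h: True, u: False}
  {u: True, h: True, a: False}


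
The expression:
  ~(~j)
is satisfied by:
  {j: True}


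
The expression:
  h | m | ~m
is always true.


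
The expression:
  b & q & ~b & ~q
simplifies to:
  False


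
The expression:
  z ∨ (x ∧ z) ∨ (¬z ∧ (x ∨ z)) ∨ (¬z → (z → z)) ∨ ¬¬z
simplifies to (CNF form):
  True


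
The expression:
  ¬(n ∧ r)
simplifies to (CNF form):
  ¬n ∨ ¬r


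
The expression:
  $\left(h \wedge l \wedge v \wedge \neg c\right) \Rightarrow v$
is always true.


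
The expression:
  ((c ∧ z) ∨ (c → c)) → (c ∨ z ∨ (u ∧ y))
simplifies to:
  c ∨ z ∨ (u ∧ y)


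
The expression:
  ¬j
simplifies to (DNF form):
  ¬j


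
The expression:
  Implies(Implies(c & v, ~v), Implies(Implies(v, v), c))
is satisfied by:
  {c: True}


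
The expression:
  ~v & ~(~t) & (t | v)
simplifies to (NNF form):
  t & ~v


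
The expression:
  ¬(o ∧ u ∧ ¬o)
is always true.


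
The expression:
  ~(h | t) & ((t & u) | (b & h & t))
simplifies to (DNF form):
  False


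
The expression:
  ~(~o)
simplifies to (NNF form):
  o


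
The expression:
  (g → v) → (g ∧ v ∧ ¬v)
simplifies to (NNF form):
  g ∧ ¬v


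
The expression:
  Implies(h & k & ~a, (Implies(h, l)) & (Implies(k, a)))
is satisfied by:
  {a: True, h: False, k: False}
  {h: False, k: False, a: False}
  {a: True, k: True, h: False}
  {k: True, h: False, a: False}
  {a: True, h: True, k: False}
  {h: True, a: False, k: False}
  {a: True, k: True, h: True}


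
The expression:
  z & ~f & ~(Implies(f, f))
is never true.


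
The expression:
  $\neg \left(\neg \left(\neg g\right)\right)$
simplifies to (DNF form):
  $\neg g$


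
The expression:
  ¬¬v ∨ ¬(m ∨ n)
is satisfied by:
  {v: True, m: False, n: False}
  {n: True, v: True, m: False}
  {v: True, m: True, n: False}
  {n: True, v: True, m: True}
  {n: False, m: False, v: False}


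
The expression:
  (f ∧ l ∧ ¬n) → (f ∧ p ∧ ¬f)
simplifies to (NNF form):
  n ∨ ¬f ∨ ¬l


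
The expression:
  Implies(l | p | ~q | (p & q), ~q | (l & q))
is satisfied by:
  {l: True, p: False, q: False}
  {p: False, q: False, l: False}
  {q: True, l: True, p: False}
  {q: True, p: False, l: False}
  {l: True, p: True, q: False}
  {p: True, l: False, q: False}
  {q: True, p: True, l: True}


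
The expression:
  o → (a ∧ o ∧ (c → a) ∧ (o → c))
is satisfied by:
  {a: True, c: True, o: False}
  {a: True, c: False, o: False}
  {c: True, a: False, o: False}
  {a: False, c: False, o: False}
  {a: True, o: True, c: True}


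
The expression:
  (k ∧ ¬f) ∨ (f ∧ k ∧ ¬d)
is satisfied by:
  {k: True, d: False, f: False}
  {f: True, k: True, d: False}
  {d: True, k: True, f: False}


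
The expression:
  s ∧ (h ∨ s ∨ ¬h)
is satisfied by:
  {s: True}


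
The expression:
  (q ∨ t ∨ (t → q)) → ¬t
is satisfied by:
  {t: False}


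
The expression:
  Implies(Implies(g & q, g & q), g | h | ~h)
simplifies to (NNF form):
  True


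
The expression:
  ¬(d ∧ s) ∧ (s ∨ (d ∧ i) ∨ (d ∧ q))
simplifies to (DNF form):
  (s ∧ ¬d) ∨ (s ∧ ¬s) ∨ (d ∧ i ∧ ¬d) ∨ (d ∧ i ∧ ¬s) ∨ (d ∧ q ∧ ¬d) ∨ (d ∧ q ∧ ¬s) ∨ (d ∧ s ∧ ¬d) ∨ (d ∧ s ∧ ¬s) ∨ (i ∧ s ∧ ¬d) ∨ (i ∧ s ∧ ¬s) ∨ (q ∧ s ∧ ¬d) ∨ (q ∧ s ∧ ¬s)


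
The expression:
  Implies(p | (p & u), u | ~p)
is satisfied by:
  {u: True, p: False}
  {p: False, u: False}
  {p: True, u: True}


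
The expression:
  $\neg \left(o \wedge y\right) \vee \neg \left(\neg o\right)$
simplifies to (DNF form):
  $\text{True}$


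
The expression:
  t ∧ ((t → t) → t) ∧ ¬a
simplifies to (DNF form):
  t ∧ ¬a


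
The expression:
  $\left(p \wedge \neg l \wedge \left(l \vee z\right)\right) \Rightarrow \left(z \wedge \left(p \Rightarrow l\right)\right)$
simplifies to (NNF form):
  $l \vee \neg p \vee \neg z$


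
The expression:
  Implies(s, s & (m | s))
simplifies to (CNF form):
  True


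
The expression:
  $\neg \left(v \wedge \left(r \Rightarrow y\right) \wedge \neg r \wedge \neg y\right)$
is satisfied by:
  {r: True, y: True, v: False}
  {r: True, v: False, y: False}
  {y: True, v: False, r: False}
  {y: False, v: False, r: False}
  {r: True, y: True, v: True}
  {r: True, v: True, y: False}
  {y: True, v: True, r: False}


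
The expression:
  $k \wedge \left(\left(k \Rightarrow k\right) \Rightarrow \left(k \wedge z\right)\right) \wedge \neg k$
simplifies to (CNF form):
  $\text{False}$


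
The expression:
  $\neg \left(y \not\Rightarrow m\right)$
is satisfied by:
  {m: True, y: False}
  {y: False, m: False}
  {y: True, m: True}


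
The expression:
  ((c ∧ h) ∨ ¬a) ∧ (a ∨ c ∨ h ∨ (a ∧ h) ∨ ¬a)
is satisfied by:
  {c: True, h: True, a: False}
  {c: True, h: False, a: False}
  {h: True, c: False, a: False}
  {c: False, h: False, a: False}
  {a: True, c: True, h: True}


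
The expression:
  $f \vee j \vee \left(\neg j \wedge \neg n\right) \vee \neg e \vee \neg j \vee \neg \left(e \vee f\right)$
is always true.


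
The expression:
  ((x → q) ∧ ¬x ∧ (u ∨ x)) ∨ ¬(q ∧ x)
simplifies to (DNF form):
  ¬q ∨ ¬x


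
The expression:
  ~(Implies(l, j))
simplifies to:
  l & ~j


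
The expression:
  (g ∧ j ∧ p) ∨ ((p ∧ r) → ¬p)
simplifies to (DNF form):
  (g ∧ j) ∨ ¬p ∨ ¬r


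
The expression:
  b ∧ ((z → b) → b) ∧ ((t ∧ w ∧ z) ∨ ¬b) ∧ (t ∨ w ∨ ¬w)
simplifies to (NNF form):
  b ∧ t ∧ w ∧ z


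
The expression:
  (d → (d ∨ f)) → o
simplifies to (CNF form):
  o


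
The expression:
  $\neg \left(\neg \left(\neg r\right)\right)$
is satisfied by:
  {r: False}


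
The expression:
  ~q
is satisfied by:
  {q: False}


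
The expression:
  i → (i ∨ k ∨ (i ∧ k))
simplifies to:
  True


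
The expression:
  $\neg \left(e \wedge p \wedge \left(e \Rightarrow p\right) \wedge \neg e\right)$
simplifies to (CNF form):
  $\text{True}$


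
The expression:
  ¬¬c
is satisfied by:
  {c: True}


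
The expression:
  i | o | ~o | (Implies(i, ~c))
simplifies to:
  True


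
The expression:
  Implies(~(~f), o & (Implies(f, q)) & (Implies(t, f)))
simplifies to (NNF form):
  ~f | (o & q)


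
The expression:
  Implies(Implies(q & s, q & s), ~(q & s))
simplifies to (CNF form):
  ~q | ~s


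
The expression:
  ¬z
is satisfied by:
  {z: False}


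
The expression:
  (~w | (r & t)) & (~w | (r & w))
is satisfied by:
  {t: True, r: True, w: False}
  {t: True, r: False, w: False}
  {r: True, t: False, w: False}
  {t: False, r: False, w: False}
  {t: True, w: True, r: True}


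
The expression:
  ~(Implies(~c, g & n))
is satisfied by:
  {g: False, c: False, n: False}
  {n: True, g: False, c: False}
  {g: True, n: False, c: False}


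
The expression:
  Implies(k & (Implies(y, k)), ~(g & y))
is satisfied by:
  {g: False, k: False, y: False}
  {y: True, g: False, k: False}
  {k: True, g: False, y: False}
  {y: True, k: True, g: False}
  {g: True, y: False, k: False}
  {y: True, g: True, k: False}
  {k: True, g: True, y: False}


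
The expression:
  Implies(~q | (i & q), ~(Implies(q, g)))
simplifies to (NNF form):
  q & (~g | ~i)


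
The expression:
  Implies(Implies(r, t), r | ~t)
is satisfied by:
  {r: True, t: False}
  {t: False, r: False}
  {t: True, r: True}


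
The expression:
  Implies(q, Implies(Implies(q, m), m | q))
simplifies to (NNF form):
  True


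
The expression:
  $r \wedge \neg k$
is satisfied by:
  {r: True, k: False}


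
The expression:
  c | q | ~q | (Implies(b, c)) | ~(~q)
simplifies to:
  True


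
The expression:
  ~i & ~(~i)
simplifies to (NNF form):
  False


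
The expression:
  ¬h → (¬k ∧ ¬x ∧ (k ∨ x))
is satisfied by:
  {h: True}


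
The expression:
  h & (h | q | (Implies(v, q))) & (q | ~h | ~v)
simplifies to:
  h & (q | ~v)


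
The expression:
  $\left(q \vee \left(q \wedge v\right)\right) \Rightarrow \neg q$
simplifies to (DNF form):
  $\neg q$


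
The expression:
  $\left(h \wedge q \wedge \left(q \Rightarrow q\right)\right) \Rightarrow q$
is always true.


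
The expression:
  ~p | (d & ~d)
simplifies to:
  ~p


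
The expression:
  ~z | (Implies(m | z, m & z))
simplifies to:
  m | ~z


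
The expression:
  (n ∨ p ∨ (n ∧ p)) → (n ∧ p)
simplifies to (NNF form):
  (n ∧ p) ∨ (¬n ∧ ¬p)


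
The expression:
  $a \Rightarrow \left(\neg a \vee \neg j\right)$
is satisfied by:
  {a: False, j: False}
  {j: True, a: False}
  {a: True, j: False}


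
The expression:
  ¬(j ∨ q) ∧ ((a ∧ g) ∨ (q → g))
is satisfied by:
  {q: False, j: False}


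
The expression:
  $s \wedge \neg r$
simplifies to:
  $s \wedge \neg r$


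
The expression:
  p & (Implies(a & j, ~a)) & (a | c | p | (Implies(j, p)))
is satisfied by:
  {p: True, a: False, j: False}
  {p: True, j: True, a: False}
  {p: True, a: True, j: False}


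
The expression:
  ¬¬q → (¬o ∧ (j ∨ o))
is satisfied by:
  {j: True, o: False, q: False}
  {o: False, q: False, j: False}
  {j: True, o: True, q: False}
  {o: True, j: False, q: False}
  {q: True, j: True, o: False}


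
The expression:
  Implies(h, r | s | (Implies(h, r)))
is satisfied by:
  {r: True, s: True, h: False}
  {r: True, h: False, s: False}
  {s: True, h: False, r: False}
  {s: False, h: False, r: False}
  {r: True, s: True, h: True}
  {r: True, h: True, s: False}
  {s: True, h: True, r: False}


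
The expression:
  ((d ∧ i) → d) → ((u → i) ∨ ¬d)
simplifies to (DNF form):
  i ∨ ¬d ∨ ¬u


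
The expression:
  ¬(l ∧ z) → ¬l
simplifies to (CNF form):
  z ∨ ¬l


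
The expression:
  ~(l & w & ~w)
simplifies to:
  True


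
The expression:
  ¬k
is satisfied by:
  {k: False}


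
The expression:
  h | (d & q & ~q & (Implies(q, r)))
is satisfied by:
  {h: True}


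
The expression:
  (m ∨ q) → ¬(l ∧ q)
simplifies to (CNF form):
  ¬l ∨ ¬q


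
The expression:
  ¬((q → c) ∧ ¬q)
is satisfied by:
  {q: True}


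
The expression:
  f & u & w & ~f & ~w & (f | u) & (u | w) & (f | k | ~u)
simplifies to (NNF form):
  False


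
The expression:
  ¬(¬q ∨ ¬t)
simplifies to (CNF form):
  q ∧ t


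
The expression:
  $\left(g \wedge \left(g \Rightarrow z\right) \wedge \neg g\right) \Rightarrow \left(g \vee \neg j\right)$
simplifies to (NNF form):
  $\text{True}$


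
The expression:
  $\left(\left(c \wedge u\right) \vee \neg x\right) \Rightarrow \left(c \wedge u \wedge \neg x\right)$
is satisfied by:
  {x: True, u: False, c: False}
  {x: True, c: True, u: False}
  {x: True, u: True, c: False}
  {c: True, u: True, x: False}


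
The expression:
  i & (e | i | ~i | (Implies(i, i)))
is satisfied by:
  {i: True}


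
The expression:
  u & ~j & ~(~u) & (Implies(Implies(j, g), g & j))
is never true.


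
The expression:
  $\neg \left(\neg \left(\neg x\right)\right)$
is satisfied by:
  {x: False}


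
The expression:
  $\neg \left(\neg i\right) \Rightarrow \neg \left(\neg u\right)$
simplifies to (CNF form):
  $u \vee \neg i$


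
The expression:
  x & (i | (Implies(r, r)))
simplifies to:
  x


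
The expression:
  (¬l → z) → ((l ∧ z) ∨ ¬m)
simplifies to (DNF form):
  (l ∧ z) ∨ (¬l ∧ ¬z) ∨ ¬m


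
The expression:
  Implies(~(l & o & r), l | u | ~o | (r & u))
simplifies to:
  l | u | ~o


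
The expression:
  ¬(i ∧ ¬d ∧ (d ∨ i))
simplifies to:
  d ∨ ¬i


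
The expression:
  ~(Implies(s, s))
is never true.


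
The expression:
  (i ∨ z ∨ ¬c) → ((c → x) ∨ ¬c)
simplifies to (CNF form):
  (x ∨ ¬c ∨ ¬i) ∧ (x ∨ ¬c ∨ ¬z)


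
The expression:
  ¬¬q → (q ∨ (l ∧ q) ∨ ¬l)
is always true.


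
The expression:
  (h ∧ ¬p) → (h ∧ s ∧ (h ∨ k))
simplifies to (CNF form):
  p ∨ s ∨ ¬h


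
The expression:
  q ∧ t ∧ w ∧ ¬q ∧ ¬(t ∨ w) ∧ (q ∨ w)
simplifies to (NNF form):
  False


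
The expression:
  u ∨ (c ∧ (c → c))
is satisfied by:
  {c: True, u: True}
  {c: True, u: False}
  {u: True, c: False}


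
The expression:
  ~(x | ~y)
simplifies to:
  y & ~x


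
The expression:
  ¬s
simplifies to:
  ¬s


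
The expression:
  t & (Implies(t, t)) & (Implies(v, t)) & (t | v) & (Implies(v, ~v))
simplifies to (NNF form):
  t & ~v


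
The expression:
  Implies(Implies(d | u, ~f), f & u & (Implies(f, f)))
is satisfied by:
  {d: True, u: True, f: True}
  {d: True, f: True, u: False}
  {u: True, f: True, d: False}


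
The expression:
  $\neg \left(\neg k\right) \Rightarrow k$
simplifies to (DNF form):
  $\text{True}$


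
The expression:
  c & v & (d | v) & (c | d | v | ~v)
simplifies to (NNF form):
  c & v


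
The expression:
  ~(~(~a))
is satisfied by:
  {a: False}


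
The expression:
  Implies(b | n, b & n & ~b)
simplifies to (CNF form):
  ~b & ~n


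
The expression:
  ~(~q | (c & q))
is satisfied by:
  {q: True, c: False}


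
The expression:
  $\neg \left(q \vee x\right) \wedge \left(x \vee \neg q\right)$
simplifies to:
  $\neg q \wedge \neg x$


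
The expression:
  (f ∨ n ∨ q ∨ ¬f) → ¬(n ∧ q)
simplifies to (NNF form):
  ¬n ∨ ¬q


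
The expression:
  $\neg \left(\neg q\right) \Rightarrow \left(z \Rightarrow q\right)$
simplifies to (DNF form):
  $\text{True}$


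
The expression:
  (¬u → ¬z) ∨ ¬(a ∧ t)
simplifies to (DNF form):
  u ∨ ¬a ∨ ¬t ∨ ¬z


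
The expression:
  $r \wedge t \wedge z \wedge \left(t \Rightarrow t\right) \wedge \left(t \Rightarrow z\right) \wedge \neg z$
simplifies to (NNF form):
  $\text{False}$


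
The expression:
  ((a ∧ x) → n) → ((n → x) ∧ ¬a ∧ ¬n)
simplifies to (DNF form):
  (x ∧ ¬n) ∨ (¬a ∧ ¬n)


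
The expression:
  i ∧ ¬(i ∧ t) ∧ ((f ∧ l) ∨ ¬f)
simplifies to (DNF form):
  (i ∧ l ∧ ¬t) ∨ (i ∧ ¬f ∧ ¬t)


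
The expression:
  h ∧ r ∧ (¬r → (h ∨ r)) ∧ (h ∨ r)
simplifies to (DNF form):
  h ∧ r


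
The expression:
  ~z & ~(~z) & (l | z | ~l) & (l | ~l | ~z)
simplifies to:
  False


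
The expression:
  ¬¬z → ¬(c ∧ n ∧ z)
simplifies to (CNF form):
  ¬c ∨ ¬n ∨ ¬z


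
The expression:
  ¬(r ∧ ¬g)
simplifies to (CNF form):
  g ∨ ¬r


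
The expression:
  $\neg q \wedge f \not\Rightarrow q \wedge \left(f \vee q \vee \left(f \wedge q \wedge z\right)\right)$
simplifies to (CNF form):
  $f \wedge \neg q$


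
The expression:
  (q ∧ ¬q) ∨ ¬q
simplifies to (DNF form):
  ¬q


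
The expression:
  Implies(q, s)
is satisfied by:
  {s: True, q: False}
  {q: False, s: False}
  {q: True, s: True}


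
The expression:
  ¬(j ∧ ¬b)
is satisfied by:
  {b: True, j: False}
  {j: False, b: False}
  {j: True, b: True}


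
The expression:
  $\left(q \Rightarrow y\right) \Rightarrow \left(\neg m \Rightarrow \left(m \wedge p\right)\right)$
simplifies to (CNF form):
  $\left(m \vee q\right) \wedge \left(m \vee \neg y\right)$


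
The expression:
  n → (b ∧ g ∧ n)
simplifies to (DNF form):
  (b ∧ g) ∨ ¬n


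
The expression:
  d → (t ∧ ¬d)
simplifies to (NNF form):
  ¬d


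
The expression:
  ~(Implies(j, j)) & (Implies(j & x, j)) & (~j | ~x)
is never true.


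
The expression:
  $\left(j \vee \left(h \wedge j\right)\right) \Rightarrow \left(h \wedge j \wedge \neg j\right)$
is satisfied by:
  {j: False}


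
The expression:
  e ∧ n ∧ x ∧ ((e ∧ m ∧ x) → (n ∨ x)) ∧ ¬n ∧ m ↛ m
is never true.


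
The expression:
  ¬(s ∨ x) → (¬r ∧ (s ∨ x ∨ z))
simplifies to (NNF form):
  s ∨ x ∨ (z ∧ ¬r)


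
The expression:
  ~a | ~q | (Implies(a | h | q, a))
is always true.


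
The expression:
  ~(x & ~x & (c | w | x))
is always true.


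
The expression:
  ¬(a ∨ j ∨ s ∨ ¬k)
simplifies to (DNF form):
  k ∧ ¬a ∧ ¬j ∧ ¬s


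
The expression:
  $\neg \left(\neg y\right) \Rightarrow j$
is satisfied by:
  {j: True, y: False}
  {y: False, j: False}
  {y: True, j: True}


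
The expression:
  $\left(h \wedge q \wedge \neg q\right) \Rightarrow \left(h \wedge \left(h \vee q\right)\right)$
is always true.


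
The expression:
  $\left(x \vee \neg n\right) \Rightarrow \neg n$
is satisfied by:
  {x: False, n: False}
  {n: True, x: False}
  {x: True, n: False}


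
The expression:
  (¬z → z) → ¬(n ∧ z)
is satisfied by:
  {z: False, n: False}
  {n: True, z: False}
  {z: True, n: False}


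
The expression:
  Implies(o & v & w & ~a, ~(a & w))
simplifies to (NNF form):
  True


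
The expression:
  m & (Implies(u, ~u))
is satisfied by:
  {m: True, u: False}


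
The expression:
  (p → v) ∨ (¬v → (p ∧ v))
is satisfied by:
  {v: True, p: False}
  {p: False, v: False}
  {p: True, v: True}


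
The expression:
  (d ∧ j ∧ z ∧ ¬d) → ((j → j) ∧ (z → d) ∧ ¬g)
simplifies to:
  True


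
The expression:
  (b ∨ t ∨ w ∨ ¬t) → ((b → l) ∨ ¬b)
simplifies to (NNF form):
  l ∨ ¬b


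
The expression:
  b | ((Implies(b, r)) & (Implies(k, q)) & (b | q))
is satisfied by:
  {b: True, q: True}
  {b: True, q: False}
  {q: True, b: False}


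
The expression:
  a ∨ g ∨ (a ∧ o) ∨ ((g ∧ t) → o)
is always true.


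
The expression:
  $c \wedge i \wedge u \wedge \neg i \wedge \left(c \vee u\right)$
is never true.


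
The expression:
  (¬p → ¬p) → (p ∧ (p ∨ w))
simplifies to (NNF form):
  p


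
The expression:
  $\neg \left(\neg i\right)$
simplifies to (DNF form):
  $i$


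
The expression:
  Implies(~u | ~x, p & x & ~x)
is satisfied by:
  {u: True, x: True}


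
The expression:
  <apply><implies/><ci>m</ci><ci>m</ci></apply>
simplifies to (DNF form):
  <true/>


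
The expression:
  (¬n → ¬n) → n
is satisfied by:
  {n: True}


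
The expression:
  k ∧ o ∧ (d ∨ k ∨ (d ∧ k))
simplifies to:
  k ∧ o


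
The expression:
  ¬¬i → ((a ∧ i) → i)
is always true.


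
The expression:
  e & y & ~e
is never true.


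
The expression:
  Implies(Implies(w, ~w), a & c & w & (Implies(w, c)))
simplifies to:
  w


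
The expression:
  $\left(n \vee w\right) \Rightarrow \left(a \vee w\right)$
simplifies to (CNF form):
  $a \vee w \vee \neg n$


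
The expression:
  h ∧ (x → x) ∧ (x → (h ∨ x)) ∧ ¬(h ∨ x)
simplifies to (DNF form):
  False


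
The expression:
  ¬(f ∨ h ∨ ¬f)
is never true.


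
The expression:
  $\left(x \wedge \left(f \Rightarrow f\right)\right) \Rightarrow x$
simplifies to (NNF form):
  $\text{True}$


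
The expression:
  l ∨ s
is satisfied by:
  {l: True, s: True}
  {l: True, s: False}
  {s: True, l: False}


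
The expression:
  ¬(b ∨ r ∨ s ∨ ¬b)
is never true.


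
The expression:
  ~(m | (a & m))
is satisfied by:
  {m: False}


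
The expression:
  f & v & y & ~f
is never true.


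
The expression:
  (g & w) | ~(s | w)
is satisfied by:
  {g: True, s: False, w: False}
  {g: False, s: False, w: False}
  {w: True, g: True, s: False}
  {w: True, s: True, g: True}


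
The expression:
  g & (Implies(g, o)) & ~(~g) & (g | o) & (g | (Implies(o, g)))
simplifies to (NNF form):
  g & o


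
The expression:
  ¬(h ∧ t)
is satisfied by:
  {h: False, t: False}
  {t: True, h: False}
  {h: True, t: False}


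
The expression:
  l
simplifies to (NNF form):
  l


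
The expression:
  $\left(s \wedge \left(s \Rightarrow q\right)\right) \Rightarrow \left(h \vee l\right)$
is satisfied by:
  {l: True, h: True, s: False, q: False}
  {l: True, s: False, h: False, q: False}
  {h: True, l: False, s: False, q: False}
  {l: False, s: False, h: False, q: False}
  {q: True, l: True, h: True, s: False}
  {q: True, l: True, s: False, h: False}
  {q: True, h: True, l: False, s: False}
  {q: True, l: False, s: False, h: False}
  {l: True, s: True, h: True, q: False}
  {l: True, s: True, q: False, h: False}
  {s: True, h: True, q: False, l: False}
  {s: True, q: False, h: False, l: False}
  {l: True, s: True, q: True, h: True}
  {l: True, s: True, q: True, h: False}
  {s: True, q: True, h: True, l: False}


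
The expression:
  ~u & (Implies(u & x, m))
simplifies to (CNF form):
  ~u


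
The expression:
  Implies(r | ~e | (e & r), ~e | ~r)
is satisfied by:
  {e: False, r: False}
  {r: True, e: False}
  {e: True, r: False}


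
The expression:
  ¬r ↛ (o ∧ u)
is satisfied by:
  {u: False, r: False, o: False}
  {o: True, u: False, r: False}
  {u: True, o: False, r: False}


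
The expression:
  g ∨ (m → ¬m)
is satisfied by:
  {g: True, m: False}
  {m: False, g: False}
  {m: True, g: True}


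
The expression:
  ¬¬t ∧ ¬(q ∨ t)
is never true.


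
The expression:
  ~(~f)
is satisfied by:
  {f: True}


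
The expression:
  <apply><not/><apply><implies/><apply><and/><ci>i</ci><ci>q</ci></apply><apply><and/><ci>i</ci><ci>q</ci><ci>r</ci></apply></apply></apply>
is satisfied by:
  {i: True, q: True, r: False}


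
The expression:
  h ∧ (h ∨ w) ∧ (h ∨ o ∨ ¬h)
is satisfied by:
  {h: True}


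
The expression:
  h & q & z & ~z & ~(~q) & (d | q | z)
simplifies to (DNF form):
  False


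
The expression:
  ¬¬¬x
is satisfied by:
  {x: False}


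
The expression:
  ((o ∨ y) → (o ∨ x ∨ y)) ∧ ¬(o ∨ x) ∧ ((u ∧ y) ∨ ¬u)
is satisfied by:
  {y: True, x: False, o: False, u: False}
  {y: False, x: False, o: False, u: False}
  {y: True, u: True, x: False, o: False}


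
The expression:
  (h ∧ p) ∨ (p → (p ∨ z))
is always true.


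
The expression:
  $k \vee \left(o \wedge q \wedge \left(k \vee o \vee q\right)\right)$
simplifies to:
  $k \vee \left(o \wedge q\right)$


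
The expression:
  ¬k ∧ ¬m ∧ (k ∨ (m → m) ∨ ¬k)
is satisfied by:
  {k: False, m: False}


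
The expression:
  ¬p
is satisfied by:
  {p: False}


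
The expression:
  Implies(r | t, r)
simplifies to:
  r | ~t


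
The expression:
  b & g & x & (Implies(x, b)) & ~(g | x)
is never true.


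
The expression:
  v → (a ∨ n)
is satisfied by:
  {n: True, a: True, v: False}
  {n: True, v: False, a: False}
  {a: True, v: False, n: False}
  {a: False, v: False, n: False}
  {n: True, a: True, v: True}
  {n: True, v: True, a: False}
  {a: True, v: True, n: False}


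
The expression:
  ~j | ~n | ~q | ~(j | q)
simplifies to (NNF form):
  ~j | ~n | ~q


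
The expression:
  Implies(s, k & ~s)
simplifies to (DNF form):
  ~s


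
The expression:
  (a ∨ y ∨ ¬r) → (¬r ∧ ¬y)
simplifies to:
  ¬y ∧ (¬a ∨ ¬r)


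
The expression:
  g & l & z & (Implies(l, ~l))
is never true.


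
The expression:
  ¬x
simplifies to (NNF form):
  ¬x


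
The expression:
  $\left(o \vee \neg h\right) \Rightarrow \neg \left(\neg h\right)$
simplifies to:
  $h$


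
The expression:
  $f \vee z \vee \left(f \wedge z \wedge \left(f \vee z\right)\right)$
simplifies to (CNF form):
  $f \vee z$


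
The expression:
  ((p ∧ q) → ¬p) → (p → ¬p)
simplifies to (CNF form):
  q ∨ ¬p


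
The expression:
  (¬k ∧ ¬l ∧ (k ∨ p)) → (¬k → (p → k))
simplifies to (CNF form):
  k ∨ l ∨ ¬p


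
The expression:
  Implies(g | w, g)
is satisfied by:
  {g: True, w: False}
  {w: False, g: False}
  {w: True, g: True}


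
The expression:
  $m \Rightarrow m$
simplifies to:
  $\text{True}$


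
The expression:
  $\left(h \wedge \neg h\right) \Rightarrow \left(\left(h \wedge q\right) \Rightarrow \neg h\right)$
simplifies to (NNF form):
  $\text{True}$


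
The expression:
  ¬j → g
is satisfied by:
  {g: True, j: True}
  {g: True, j: False}
  {j: True, g: False}


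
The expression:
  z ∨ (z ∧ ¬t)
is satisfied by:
  {z: True}


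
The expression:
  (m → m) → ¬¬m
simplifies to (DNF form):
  m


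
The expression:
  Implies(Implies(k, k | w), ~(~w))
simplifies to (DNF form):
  w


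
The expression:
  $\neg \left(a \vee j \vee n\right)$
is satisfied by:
  {n: False, j: False, a: False}


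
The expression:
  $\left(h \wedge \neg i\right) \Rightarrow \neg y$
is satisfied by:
  {i: True, h: False, y: False}
  {h: False, y: False, i: False}
  {i: True, y: True, h: False}
  {y: True, h: False, i: False}
  {i: True, h: True, y: False}
  {h: True, i: False, y: False}
  {i: True, y: True, h: True}


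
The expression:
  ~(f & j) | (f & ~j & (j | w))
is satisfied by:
  {j: False, f: False}
  {f: True, j: False}
  {j: True, f: False}


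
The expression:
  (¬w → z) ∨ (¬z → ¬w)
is always true.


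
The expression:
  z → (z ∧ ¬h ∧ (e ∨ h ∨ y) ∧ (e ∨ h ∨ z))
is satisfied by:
  {e: True, y: True, z: False, h: False}
  {e: True, y: False, z: False, h: False}
  {y: True, h: False, e: False, z: False}
  {h: False, y: False, e: False, z: False}
  {h: True, e: True, y: True, z: False}
  {h: True, e: True, y: False, z: False}
  {h: True, y: True, e: False, z: False}
  {h: True, y: False, e: False, z: False}
  {z: True, e: True, y: True, h: False}
  {z: True, e: True, y: False, h: False}
  {z: True, y: True, e: False, h: False}


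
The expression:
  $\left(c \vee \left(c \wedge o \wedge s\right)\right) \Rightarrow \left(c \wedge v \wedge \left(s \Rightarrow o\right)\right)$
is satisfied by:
  {v: True, o: True, s: False, c: False}
  {v: True, o: False, s: False, c: False}
  {v: True, s: True, o: True, c: False}
  {v: True, s: True, o: False, c: False}
  {o: True, v: False, s: False, c: False}
  {v: False, o: False, s: False, c: False}
  {s: True, o: True, v: False, c: False}
  {s: True, v: False, o: False, c: False}
  {v: True, c: True, o: True, s: False}
  {v: True, c: True, o: False, s: False}
  {v: True, c: True, s: True, o: True}


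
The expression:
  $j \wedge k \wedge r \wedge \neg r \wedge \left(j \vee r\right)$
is never true.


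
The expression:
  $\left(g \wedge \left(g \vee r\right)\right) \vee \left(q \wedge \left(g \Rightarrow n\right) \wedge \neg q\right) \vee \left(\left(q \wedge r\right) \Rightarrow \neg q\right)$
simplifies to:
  $g \vee \neg q \vee \neg r$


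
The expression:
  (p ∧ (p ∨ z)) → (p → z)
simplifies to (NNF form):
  z ∨ ¬p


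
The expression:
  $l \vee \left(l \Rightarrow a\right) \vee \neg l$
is always true.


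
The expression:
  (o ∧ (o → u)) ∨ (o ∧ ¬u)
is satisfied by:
  {o: True}


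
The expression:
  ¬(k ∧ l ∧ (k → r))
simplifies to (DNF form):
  ¬k ∨ ¬l ∨ ¬r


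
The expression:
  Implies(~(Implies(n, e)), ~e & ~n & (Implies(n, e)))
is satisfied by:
  {e: True, n: False}
  {n: False, e: False}
  {n: True, e: True}


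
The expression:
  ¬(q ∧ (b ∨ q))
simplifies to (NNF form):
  ¬q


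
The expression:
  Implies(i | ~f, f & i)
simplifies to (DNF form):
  f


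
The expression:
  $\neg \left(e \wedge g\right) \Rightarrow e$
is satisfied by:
  {e: True}


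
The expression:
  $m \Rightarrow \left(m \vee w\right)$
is always true.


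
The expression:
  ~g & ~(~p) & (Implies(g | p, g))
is never true.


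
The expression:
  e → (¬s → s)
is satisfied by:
  {s: True, e: False}
  {e: False, s: False}
  {e: True, s: True}


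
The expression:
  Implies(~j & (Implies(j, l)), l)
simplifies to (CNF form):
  j | l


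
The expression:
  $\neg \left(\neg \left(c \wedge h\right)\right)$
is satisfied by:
  {h: True, c: True}


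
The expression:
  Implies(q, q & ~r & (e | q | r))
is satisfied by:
  {q: False, r: False}
  {r: True, q: False}
  {q: True, r: False}


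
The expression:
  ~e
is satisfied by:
  {e: False}


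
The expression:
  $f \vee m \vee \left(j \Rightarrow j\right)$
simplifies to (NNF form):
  $\text{True}$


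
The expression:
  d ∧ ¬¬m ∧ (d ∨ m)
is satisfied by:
  {m: True, d: True}


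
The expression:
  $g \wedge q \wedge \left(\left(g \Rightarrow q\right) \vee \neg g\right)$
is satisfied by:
  {g: True, q: True}


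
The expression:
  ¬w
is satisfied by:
  {w: False}


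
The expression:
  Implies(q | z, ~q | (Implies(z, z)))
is always true.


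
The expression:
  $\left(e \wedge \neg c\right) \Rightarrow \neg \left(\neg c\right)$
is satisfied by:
  {c: True, e: False}
  {e: False, c: False}
  {e: True, c: True}


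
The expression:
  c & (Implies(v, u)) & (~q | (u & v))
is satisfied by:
  {c: True, u: True, q: False, v: False}
  {c: True, q: False, v: False, u: False}
  {c: True, u: True, v: True, q: False}
  {c: True, u: True, v: True, q: True}


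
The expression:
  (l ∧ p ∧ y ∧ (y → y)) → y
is always true.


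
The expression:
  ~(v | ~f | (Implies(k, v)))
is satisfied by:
  {f: True, k: True, v: False}


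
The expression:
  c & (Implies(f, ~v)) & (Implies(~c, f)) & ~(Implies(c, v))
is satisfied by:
  {c: True, v: False}


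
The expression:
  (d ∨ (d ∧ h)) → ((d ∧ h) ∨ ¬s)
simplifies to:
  h ∨ ¬d ∨ ¬s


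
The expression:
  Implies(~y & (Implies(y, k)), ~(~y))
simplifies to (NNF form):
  y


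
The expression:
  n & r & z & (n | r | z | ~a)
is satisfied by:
  {r: True, z: True, n: True}


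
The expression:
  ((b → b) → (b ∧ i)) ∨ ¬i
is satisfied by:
  {b: True, i: False}
  {i: False, b: False}
  {i: True, b: True}


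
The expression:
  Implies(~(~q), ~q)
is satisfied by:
  {q: False}


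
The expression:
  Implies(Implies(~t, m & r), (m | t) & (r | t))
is always true.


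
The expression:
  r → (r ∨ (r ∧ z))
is always true.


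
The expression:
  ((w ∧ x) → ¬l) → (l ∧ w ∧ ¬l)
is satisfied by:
  {w: True, x: True, l: True}


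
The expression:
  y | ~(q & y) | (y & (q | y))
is always true.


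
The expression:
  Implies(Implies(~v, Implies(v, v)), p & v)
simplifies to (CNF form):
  p & v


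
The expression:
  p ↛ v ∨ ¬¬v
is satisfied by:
  {v: True, p: True}
  {v: True, p: False}
  {p: True, v: False}


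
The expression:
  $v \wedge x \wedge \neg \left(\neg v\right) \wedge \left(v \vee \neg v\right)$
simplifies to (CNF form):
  $v \wedge x$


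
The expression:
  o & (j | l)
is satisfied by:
  {l: True, j: True, o: True}
  {l: True, o: True, j: False}
  {j: True, o: True, l: False}


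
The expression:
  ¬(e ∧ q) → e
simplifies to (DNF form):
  e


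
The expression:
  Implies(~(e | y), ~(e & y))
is always true.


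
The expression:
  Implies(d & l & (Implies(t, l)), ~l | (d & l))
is always true.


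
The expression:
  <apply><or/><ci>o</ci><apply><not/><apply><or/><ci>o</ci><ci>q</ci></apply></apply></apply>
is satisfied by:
  {o: True, q: False}
  {q: False, o: False}
  {q: True, o: True}


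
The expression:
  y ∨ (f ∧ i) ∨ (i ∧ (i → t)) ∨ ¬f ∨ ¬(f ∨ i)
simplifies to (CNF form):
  i ∨ y ∨ ¬f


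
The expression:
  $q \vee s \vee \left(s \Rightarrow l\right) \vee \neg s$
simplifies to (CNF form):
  $\text{True}$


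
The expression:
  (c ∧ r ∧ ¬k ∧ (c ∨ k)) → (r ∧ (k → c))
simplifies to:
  True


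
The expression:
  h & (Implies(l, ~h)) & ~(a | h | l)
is never true.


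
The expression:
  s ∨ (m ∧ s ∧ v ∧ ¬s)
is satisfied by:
  {s: True}


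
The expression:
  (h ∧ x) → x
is always true.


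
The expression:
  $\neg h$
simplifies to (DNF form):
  $\neg h$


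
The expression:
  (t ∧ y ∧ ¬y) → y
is always true.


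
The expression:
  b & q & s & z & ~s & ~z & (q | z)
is never true.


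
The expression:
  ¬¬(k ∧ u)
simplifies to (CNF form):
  k ∧ u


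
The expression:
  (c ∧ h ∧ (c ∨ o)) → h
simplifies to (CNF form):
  True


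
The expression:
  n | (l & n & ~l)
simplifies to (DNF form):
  n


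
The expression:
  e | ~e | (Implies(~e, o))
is always true.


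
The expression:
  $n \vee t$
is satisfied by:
  {n: True, t: True}
  {n: True, t: False}
  {t: True, n: False}


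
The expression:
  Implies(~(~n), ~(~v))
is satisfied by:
  {v: True, n: False}
  {n: False, v: False}
  {n: True, v: True}


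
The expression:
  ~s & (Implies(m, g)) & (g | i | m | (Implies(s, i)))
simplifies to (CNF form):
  ~s & (g | ~m)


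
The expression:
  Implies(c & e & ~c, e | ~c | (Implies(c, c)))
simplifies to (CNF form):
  True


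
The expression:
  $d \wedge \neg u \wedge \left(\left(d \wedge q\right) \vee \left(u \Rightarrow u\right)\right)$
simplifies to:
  $d \wedge \neg u$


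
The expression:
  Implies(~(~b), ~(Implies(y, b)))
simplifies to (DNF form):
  ~b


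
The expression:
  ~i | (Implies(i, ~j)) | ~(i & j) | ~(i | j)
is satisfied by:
  {i: False, j: False}
  {j: True, i: False}
  {i: True, j: False}


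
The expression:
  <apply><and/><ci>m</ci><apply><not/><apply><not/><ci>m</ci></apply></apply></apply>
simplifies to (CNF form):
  <ci>m</ci>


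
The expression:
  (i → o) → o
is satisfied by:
  {i: True, o: True}
  {i: True, o: False}
  {o: True, i: False}


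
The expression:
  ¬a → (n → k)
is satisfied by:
  {a: True, k: True, n: False}
  {a: True, k: False, n: False}
  {k: True, a: False, n: False}
  {a: False, k: False, n: False}
  {a: True, n: True, k: True}
  {a: True, n: True, k: False}
  {n: True, k: True, a: False}


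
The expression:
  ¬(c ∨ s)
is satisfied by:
  {c: False, s: False}


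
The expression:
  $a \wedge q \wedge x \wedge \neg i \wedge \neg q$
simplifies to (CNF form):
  $\text{False}$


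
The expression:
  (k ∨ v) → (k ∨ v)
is always true.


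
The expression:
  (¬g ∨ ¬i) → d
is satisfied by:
  {i: True, d: True, g: True}
  {i: True, d: True, g: False}
  {d: True, g: True, i: False}
  {d: True, g: False, i: False}
  {i: True, g: True, d: False}


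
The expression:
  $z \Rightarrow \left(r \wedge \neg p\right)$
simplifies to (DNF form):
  $\left(r \wedge \neg p\right) \vee \neg z$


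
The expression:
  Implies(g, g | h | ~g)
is always true.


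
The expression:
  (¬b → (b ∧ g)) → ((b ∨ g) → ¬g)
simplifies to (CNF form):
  ¬b ∨ ¬g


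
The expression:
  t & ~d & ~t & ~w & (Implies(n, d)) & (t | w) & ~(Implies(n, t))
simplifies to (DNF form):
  False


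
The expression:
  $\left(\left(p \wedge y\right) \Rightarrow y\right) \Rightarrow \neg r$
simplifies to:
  $\neg r$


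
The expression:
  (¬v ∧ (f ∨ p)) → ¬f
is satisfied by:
  {v: True, f: False}
  {f: False, v: False}
  {f: True, v: True}


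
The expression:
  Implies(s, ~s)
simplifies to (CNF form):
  ~s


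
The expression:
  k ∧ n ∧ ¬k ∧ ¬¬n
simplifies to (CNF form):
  False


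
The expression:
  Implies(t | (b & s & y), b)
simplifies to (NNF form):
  b | ~t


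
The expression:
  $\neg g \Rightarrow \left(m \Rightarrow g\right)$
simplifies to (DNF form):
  $g \vee \neg m$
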